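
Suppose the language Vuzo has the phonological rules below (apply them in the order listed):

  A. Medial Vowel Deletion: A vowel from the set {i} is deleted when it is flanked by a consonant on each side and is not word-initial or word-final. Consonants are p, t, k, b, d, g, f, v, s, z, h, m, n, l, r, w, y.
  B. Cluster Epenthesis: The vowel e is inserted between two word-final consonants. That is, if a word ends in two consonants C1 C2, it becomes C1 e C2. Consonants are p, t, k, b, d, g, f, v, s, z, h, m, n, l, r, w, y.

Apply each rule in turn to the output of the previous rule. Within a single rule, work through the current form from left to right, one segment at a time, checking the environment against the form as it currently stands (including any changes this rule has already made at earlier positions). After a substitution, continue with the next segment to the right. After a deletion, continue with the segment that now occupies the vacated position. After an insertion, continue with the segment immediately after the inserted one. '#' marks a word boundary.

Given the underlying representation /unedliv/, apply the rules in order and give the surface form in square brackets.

[unedlev]

A Medial Vowel Deletion: [unedliv] → [unedlv]
B Cluster Epenthesis: [unedlv] → [unedlev]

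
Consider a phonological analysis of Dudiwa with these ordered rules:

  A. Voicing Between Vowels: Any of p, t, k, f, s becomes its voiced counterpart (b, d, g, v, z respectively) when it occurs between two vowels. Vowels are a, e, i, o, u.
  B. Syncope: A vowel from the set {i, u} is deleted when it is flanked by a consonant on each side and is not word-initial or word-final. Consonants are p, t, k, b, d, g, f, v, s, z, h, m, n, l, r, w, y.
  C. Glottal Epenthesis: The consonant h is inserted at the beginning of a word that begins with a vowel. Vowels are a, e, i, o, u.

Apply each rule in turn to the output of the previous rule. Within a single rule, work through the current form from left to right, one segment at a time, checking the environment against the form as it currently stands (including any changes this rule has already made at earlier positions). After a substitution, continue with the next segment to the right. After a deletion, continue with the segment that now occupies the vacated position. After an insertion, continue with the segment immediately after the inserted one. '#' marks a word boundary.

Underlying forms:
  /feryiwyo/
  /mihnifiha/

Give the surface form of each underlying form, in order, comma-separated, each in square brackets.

/feryiwyo/:
  A Voicing Between Vowels: no change — [feryiwyo]
  B Syncope: [feryiwyo] → [ferywyo]
  C Glottal Epenthesis: no change — [ferywyo]
/mihnifiha/:
  A Voicing Between Vowels: [mihnifiha] → [mihniviha]
  B Syncope: [mihniviha] → [mhnvha]
  C Glottal Epenthesis: no change — [mhnvha]

[ferywyo], [mhnvha]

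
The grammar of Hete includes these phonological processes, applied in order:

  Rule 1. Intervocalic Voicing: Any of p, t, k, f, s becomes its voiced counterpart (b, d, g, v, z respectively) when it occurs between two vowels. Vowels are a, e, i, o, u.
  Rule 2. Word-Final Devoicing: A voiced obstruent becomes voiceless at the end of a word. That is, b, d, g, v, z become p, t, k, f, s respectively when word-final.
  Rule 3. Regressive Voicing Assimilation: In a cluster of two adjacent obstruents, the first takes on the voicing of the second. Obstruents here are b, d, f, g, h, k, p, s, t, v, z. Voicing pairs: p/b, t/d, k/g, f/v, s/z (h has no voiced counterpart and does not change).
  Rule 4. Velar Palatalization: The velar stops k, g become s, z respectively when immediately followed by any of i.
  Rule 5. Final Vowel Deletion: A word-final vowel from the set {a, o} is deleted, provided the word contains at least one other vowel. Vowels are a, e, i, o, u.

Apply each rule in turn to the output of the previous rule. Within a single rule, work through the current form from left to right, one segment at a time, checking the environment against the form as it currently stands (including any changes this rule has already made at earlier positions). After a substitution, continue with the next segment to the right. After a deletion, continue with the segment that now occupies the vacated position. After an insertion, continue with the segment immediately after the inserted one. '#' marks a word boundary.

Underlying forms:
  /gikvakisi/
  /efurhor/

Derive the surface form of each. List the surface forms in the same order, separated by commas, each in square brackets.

[zigvazizi], [evurhor]

/gikvakisi/:
  Rule 1 Intervocalic Voicing: [gikvakisi] → [gikvagizi]
  Rule 2 Word-Final Devoicing: no change — [gikvagizi]
  Rule 3 Regressive Voicing Assimilation: [gikvagizi] → [gigvagizi]
  Rule 4 Velar Palatalization: [gigvagizi] → [zigvazizi]
  Rule 5 Final Vowel Deletion: no change — [zigvazizi]
/efurhor/:
  Rule 1 Intervocalic Voicing: [efurhor] → [evurhor]
  Rule 2 Word-Final Devoicing: no change — [evurhor]
  Rule 3 Regressive Voicing Assimilation: no change — [evurhor]
  Rule 4 Velar Palatalization: no change — [evurhor]
  Rule 5 Final Vowel Deletion: no change — [evurhor]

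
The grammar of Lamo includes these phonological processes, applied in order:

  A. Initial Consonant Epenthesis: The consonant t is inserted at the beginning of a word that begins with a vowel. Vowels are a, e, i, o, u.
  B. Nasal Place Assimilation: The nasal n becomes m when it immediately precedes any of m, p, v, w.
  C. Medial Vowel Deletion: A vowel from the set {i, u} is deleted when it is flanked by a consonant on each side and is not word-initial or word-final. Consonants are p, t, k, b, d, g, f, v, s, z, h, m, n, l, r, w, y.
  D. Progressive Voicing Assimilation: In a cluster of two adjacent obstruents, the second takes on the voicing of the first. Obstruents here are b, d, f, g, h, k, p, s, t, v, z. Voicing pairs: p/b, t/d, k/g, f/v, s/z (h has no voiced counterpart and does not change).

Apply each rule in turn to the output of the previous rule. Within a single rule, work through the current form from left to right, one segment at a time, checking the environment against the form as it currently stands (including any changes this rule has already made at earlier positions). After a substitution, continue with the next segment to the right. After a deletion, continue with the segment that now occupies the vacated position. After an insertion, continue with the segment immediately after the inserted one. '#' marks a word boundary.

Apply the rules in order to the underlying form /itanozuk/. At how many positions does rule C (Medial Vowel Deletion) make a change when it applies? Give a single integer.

A Initial Consonant Epenthesis: [itanozuk] → [titanozuk]
B Nasal Place Assimilation: no change — [titanozuk]
C Medial Vowel Deletion: [titanozuk] → [ttanozk]
D Progressive Voicing Assimilation: [ttanozk] → [ttanozg]
Rule C changed 2 position(s).

2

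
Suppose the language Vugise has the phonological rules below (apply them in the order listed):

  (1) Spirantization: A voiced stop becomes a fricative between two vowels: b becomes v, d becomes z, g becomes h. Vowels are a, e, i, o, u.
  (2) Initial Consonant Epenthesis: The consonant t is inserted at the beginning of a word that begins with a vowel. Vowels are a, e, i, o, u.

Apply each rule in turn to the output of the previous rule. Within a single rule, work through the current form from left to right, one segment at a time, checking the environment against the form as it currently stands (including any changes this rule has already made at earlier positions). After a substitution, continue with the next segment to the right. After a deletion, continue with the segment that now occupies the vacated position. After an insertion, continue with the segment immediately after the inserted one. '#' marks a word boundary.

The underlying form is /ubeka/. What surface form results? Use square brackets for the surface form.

[tuveka]

(1) Spirantization: [ubeka] → [uveka]
(2) Initial Consonant Epenthesis: [uveka] → [tuveka]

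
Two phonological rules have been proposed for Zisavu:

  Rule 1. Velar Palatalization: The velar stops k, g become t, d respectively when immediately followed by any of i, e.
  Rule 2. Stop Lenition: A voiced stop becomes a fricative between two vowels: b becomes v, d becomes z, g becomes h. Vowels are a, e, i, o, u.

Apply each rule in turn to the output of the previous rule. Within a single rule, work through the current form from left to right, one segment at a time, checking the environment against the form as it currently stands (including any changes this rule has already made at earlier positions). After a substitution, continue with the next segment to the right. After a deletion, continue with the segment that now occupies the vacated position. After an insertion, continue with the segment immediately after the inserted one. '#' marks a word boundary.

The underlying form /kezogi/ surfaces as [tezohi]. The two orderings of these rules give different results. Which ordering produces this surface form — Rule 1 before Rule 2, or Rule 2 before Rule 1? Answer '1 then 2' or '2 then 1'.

Order 1 then 2:
  1 Velar Palatalization: [kezogi] → [tezodi]
  2 Stop Lenition: [tezodi] → [tezozi]
  result: [tezozi]
Order 2 then 1:
  2 Stop Lenition: [kezogi] → [kezohi]
  1 Velar Palatalization: [kezohi] → [tezohi]
  result: [tezohi]

2 then 1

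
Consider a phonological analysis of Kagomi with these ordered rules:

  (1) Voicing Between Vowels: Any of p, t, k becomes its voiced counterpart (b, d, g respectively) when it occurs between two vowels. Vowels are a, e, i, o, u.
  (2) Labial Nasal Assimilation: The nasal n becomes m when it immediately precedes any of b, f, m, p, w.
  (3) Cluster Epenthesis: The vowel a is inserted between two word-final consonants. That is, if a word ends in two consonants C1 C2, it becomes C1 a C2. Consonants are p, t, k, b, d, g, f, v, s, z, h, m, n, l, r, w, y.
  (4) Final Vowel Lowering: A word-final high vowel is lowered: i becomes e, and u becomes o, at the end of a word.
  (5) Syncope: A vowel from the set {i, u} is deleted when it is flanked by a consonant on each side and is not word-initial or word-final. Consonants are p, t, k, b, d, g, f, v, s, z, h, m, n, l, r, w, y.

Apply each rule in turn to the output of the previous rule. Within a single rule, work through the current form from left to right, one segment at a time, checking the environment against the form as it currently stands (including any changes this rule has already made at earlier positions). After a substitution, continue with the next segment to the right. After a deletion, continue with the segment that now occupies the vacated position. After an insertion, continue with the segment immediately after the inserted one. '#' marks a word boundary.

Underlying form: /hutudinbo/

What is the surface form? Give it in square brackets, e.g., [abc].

[hddmbo]

(1) Voicing Between Vowels: [hutudinbo] → [hududinbo]
(2) Labial Nasal Assimilation: [hududinbo] → [hududimbo]
(3) Cluster Epenthesis: no change — [hududimbo]
(4) Final Vowel Lowering: no change — [hududimbo]
(5) Syncope: [hududimbo] → [hddmbo]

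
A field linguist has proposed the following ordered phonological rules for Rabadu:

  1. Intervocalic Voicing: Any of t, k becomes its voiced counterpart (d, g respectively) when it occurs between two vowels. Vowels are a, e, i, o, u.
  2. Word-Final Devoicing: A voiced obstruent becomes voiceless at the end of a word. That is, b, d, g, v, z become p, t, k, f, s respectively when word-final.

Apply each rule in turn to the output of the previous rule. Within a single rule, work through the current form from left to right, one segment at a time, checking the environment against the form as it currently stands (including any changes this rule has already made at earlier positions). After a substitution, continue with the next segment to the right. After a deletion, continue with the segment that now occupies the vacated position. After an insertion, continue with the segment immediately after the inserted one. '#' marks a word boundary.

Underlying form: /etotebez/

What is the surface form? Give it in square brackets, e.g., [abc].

1 Intervocalic Voicing: [etotebez] → [edodebez]
2 Word-Final Devoicing: [edodebez] → [edodebes]

[edodebes]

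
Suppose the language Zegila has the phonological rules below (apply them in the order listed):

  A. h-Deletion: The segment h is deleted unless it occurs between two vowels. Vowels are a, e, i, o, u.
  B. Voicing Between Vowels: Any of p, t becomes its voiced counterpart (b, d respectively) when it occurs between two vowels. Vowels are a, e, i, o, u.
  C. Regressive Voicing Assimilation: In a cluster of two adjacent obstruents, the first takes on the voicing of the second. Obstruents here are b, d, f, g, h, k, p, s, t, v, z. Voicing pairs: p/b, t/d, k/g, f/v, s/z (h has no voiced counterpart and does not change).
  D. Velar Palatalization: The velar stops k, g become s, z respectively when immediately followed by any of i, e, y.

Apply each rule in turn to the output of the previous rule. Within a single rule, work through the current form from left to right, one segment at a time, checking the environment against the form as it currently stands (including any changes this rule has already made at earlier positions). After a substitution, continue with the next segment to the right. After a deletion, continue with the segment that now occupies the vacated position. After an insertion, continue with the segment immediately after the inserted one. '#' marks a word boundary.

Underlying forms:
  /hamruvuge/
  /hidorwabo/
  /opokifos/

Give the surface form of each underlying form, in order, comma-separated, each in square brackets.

[amruvuze], [idorwabo], [obosifos]

/hamruvuge/:
  A h-Deletion: [hamruvuge] → [amruvuge]
  B Voicing Between Vowels: no change — [amruvuge]
  C Regressive Voicing Assimilation: no change — [amruvuge]
  D Velar Palatalization: [amruvuge] → [amruvuze]
/hidorwabo/:
  A h-Deletion: [hidorwabo] → [idorwabo]
  B Voicing Between Vowels: no change — [idorwabo]
  C Regressive Voicing Assimilation: no change — [idorwabo]
  D Velar Palatalization: no change — [idorwabo]
/opokifos/:
  A h-Deletion: no change — [opokifos]
  B Voicing Between Vowels: [opokifos] → [obokifos]
  C Regressive Voicing Assimilation: no change — [obokifos]
  D Velar Palatalization: [obokifos] → [obosifos]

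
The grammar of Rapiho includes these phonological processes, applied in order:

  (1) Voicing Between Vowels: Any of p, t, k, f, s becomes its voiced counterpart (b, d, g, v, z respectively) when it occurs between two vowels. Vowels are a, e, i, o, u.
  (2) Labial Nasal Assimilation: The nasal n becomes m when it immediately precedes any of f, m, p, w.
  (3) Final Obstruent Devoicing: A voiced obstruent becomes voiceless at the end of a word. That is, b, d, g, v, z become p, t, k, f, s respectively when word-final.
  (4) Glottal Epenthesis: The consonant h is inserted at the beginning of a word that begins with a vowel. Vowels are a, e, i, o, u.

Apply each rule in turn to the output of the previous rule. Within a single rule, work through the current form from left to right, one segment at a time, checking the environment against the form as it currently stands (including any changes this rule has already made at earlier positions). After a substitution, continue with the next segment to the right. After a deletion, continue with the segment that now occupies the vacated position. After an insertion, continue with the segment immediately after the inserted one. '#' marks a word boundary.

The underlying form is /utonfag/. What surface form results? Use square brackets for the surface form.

[hudomfak]

(1) Voicing Between Vowels: [utonfag] → [udonfag]
(2) Labial Nasal Assimilation: [udonfag] → [udomfag]
(3) Final Obstruent Devoicing: [udomfag] → [udomfak]
(4) Glottal Epenthesis: [udomfak] → [hudomfak]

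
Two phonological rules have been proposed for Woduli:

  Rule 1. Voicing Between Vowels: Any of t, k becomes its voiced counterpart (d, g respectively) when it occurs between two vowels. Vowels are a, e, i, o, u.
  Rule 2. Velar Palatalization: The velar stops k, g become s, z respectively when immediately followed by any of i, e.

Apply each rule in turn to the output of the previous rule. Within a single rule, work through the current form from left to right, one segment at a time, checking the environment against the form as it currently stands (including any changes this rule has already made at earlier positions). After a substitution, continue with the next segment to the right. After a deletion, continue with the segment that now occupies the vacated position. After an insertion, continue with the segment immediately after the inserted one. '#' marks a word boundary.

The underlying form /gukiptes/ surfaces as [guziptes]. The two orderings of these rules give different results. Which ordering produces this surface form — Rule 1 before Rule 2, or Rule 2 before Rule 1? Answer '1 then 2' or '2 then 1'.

1 then 2

Order 1 then 2:
  1 Voicing Between Vowels: [gukiptes] → [gugiptes]
  2 Velar Palatalization: [gugiptes] → [guziptes]
  result: [guziptes]
Order 2 then 1:
  2 Velar Palatalization: [gukiptes] → [gusiptes]
  1 Voicing Between Vowels: no change — [gusiptes]
  result: [gusiptes]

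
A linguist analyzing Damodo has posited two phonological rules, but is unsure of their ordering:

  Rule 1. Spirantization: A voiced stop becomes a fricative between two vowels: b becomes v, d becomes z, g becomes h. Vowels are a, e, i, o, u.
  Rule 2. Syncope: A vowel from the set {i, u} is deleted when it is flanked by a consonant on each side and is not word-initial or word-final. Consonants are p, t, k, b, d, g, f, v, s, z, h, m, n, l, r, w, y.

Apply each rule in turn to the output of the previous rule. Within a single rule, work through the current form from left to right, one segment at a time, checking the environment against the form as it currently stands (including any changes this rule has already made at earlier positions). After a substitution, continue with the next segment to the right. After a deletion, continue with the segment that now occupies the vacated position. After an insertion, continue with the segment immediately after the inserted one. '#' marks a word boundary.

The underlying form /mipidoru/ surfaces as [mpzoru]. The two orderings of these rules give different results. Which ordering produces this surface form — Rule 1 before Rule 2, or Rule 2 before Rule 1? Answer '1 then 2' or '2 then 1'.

Order 1 then 2:
  1 Spirantization: [mipidoru] → [mipizoru]
  2 Syncope: [mipizoru] → [mpzoru]
  result: [mpzoru]
Order 2 then 1:
  2 Syncope: [mipidoru] → [mpdoru]
  1 Spirantization: no change — [mpdoru]
  result: [mpdoru]

1 then 2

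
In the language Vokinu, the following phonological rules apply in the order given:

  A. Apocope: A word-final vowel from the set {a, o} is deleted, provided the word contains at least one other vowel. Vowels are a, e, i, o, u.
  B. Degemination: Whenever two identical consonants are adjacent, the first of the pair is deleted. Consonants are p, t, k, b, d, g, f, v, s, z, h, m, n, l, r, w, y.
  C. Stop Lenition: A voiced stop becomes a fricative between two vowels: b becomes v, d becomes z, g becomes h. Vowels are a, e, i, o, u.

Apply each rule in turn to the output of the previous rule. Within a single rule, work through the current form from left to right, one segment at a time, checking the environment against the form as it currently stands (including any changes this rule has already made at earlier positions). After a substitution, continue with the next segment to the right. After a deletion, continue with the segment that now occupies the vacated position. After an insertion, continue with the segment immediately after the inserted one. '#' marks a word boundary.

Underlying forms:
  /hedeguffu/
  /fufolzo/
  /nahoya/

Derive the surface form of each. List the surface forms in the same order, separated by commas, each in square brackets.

[hezehufu], [fufolz], [nahoy]

/hedeguffu/:
  A Apocope: no change — [hedeguffu]
  B Degemination: [hedeguffu] → [hedegufu]
  C Stop Lenition: [hedegufu] → [hezehufu]
/fufolzo/:
  A Apocope: [fufolzo] → [fufolz]
  B Degemination: no change — [fufolz]
  C Stop Lenition: no change — [fufolz]
/nahoya/:
  A Apocope: [nahoya] → [nahoy]
  B Degemination: no change — [nahoy]
  C Stop Lenition: no change — [nahoy]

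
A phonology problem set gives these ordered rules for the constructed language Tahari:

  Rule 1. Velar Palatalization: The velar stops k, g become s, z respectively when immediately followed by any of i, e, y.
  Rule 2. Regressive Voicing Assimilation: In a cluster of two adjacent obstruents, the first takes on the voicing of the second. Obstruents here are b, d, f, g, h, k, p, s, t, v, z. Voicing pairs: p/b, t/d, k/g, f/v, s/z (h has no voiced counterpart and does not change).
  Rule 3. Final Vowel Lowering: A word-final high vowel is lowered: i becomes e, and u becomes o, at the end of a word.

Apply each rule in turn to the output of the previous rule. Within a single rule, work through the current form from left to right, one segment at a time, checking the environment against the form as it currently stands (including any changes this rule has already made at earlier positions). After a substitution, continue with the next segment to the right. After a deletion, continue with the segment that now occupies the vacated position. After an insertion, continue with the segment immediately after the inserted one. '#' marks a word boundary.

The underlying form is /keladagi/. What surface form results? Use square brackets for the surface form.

Rule 1 Velar Palatalization: [keladagi] → [seladazi]
Rule 2 Regressive Voicing Assimilation: no change — [seladazi]
Rule 3 Final Vowel Lowering: [seladazi] → [seladaze]

[seladaze]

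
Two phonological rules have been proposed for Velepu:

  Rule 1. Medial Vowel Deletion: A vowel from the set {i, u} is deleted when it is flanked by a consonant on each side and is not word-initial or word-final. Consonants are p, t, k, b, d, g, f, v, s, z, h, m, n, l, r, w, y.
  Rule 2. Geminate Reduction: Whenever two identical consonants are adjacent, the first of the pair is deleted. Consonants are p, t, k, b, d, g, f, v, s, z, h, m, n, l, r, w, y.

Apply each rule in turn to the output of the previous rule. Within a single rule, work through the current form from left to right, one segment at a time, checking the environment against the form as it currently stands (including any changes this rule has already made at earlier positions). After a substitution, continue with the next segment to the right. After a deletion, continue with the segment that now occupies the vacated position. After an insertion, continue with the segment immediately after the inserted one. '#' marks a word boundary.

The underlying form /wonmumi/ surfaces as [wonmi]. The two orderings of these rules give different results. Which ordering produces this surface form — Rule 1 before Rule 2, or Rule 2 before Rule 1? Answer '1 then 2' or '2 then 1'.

Order 1 then 2:
  1 Medial Vowel Deletion: [wonmumi] → [wonmmi]
  2 Geminate Reduction: [wonmmi] → [wonmi]
  result: [wonmi]
Order 2 then 1:
  2 Geminate Reduction: no change — [wonmumi]
  1 Medial Vowel Deletion: [wonmumi] → [wonmmi]
  result: [wonmmi]

1 then 2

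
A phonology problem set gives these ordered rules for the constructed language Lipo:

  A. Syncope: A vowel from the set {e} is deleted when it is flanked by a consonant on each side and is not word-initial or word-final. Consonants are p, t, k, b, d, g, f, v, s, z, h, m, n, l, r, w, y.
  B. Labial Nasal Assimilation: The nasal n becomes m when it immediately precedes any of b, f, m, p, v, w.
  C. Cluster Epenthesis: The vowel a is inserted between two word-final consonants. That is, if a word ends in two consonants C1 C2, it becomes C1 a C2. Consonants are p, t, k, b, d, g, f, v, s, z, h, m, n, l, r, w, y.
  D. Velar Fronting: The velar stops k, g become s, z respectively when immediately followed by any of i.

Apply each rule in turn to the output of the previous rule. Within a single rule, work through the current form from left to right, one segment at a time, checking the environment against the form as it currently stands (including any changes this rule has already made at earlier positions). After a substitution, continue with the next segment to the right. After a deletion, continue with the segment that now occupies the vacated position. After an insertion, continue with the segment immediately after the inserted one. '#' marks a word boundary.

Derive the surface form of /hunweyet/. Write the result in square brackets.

A Syncope: [hunweyet] → [hunwyt]
B Labial Nasal Assimilation: [hunwyt] → [humwyt]
C Cluster Epenthesis: [humwyt] → [humwyat]
D Velar Fronting: no change — [humwyat]

[humwyat]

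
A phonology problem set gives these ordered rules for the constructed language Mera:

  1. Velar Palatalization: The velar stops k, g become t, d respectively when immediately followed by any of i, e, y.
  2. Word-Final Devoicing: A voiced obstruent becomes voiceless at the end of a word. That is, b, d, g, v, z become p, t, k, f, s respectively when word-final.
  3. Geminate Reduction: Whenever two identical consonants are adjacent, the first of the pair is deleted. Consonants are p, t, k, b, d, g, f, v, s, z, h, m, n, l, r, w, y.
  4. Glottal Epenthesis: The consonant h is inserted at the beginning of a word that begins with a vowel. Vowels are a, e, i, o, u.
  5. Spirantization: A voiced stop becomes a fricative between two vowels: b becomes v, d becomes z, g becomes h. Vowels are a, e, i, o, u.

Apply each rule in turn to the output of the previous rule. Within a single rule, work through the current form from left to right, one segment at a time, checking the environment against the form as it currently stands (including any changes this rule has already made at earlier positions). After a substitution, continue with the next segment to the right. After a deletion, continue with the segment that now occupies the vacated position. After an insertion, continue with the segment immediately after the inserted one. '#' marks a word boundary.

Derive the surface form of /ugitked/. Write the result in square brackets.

[huzitet]

1 Velar Palatalization: [ugitked] → [uditted]
2 Word-Final Devoicing: [uditted] → [udittet]
3 Geminate Reduction: [udittet] → [uditet]
4 Glottal Epenthesis: [uditet] → [huditet]
5 Spirantization: [huditet] → [huzitet]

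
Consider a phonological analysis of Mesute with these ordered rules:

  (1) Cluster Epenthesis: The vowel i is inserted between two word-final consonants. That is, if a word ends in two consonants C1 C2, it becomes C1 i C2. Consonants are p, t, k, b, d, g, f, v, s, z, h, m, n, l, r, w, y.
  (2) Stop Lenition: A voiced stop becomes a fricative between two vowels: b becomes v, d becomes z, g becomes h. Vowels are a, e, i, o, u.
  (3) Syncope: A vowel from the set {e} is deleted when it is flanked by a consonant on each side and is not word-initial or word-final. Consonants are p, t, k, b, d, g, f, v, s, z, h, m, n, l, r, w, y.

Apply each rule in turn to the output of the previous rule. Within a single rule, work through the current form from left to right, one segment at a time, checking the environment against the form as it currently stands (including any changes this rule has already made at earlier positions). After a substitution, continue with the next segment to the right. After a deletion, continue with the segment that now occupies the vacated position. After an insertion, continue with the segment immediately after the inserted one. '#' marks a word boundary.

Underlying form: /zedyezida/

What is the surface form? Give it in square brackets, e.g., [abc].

[zdyziza]

(1) Cluster Epenthesis: no change — [zedyezida]
(2) Stop Lenition: [zedyezida] → [zedyeziza]
(3) Syncope: [zedyeziza] → [zdyziza]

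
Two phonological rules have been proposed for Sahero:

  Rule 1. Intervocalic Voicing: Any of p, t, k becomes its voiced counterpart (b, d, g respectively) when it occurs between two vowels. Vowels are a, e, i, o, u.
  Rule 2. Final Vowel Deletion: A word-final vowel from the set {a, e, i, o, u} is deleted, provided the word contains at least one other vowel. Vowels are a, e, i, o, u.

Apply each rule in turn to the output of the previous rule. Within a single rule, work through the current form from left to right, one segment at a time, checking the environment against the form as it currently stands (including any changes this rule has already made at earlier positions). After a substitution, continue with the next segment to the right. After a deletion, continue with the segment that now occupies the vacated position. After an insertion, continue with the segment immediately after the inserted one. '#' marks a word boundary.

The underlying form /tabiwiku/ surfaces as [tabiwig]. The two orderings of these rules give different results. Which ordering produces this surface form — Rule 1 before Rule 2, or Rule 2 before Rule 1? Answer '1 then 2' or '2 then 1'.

1 then 2

Order 1 then 2:
  1 Intervocalic Voicing: [tabiwiku] → [tabiwigu]
  2 Final Vowel Deletion: [tabiwigu] → [tabiwig]
  result: [tabiwig]
Order 2 then 1:
  2 Final Vowel Deletion: [tabiwiku] → [tabiwik]
  1 Intervocalic Voicing: no change — [tabiwik]
  result: [tabiwik]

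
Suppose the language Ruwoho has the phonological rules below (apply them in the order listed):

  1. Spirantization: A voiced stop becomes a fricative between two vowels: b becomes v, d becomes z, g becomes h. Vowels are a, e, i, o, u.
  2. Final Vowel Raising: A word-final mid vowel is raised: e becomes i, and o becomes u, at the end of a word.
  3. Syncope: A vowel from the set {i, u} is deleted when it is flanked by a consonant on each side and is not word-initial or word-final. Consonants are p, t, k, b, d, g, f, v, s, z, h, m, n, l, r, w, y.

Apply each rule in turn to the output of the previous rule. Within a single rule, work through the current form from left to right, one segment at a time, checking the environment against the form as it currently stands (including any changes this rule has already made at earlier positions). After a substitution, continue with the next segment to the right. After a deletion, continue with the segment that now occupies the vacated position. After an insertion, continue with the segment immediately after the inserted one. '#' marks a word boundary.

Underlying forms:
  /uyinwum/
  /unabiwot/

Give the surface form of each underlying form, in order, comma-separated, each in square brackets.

/uyinwum/:
  1 Spirantization: no change — [uyinwum]
  2 Final Vowel Raising: no change — [uyinwum]
  3 Syncope: [uyinwum] → [uynwm]
/unabiwot/:
  1 Spirantization: [unabiwot] → [unaviwot]
  2 Final Vowel Raising: no change — [unaviwot]
  3 Syncope: [unaviwot] → [unavwot]

[uynwm], [unavwot]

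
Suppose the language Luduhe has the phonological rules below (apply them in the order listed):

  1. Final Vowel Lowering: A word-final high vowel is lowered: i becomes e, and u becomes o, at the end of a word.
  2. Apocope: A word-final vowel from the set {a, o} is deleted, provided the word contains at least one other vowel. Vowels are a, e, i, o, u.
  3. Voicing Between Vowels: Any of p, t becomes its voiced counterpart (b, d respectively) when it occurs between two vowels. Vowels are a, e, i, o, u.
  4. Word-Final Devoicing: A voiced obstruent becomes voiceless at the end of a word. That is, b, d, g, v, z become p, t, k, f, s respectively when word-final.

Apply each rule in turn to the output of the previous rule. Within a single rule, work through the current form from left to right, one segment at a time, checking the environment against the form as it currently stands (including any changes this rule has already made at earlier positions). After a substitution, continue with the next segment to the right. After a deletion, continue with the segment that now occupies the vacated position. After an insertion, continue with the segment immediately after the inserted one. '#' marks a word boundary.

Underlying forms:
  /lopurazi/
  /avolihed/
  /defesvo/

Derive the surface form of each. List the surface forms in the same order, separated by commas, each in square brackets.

[loburaze], [avolihet], [defesf]

/lopurazi/:
  1 Final Vowel Lowering: [lopurazi] → [lopuraze]
  2 Apocope: no change — [lopuraze]
  3 Voicing Between Vowels: [lopuraze] → [loburaze]
  4 Word-Final Devoicing: no change — [loburaze]
/avolihed/:
  1 Final Vowel Lowering: no change — [avolihed]
  2 Apocope: no change — [avolihed]
  3 Voicing Between Vowels: no change — [avolihed]
  4 Word-Final Devoicing: [avolihed] → [avolihet]
/defesvo/:
  1 Final Vowel Lowering: no change — [defesvo]
  2 Apocope: [defesvo] → [defesv]
  3 Voicing Between Vowels: no change — [defesv]
  4 Word-Final Devoicing: [defesv] → [defesf]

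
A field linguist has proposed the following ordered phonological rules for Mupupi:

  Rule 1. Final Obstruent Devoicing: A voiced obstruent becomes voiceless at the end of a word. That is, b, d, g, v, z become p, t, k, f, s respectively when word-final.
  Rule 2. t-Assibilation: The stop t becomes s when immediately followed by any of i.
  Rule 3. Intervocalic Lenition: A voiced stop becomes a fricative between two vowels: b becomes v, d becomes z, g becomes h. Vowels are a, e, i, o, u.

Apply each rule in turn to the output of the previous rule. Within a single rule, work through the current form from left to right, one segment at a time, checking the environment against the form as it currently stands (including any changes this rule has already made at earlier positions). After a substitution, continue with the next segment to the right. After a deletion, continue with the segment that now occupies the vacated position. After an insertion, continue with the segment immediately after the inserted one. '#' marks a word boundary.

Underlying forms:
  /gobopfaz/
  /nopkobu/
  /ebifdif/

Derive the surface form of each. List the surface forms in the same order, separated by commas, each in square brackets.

[govopfas], [nopkovu], [evifdif]

/gobopfaz/:
  Rule 1 Final Obstruent Devoicing: [gobopfaz] → [gobopfas]
  Rule 2 t-Assibilation: no change — [gobopfas]
  Rule 3 Intervocalic Lenition: [gobopfas] → [govopfas]
/nopkobu/:
  Rule 1 Final Obstruent Devoicing: no change — [nopkobu]
  Rule 2 t-Assibilation: no change — [nopkobu]
  Rule 3 Intervocalic Lenition: [nopkobu] → [nopkovu]
/ebifdif/:
  Rule 1 Final Obstruent Devoicing: no change — [ebifdif]
  Rule 2 t-Assibilation: no change — [ebifdif]
  Rule 3 Intervocalic Lenition: [ebifdif] → [evifdif]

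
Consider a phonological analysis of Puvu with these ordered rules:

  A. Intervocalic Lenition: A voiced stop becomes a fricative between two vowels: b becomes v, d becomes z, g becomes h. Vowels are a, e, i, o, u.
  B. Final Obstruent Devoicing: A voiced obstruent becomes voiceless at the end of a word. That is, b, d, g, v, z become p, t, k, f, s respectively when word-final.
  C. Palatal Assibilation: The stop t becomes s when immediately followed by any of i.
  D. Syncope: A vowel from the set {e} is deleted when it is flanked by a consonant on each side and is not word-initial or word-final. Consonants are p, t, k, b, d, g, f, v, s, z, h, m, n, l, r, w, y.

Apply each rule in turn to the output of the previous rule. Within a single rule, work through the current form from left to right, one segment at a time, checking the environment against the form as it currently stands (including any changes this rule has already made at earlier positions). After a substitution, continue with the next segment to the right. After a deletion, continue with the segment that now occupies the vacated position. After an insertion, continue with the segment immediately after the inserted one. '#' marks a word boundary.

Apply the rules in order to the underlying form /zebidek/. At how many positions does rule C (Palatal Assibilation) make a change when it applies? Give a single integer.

0

A Intervocalic Lenition: [zebidek] → [zevizek]
B Final Obstruent Devoicing: no change — [zevizek]
C Palatal Assibilation: no change — [zevizek]
D Syncope: [zevizek] → [zvizk]
Rule C changed 0 position(s).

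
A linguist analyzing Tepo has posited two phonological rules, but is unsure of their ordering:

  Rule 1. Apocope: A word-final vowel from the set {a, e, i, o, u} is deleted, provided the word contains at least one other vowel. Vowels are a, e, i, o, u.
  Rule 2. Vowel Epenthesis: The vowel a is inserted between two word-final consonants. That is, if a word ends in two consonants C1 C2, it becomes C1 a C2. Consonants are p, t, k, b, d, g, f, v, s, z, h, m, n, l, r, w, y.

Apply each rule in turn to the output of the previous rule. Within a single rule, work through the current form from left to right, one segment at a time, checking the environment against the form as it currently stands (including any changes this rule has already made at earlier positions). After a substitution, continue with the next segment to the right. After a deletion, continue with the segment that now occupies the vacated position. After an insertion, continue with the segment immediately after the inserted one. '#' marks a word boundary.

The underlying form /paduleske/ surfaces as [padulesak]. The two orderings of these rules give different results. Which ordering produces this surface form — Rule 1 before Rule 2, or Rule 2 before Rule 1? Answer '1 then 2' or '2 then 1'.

Order 1 then 2:
  1 Apocope: [paduleske] → [padulesk]
  2 Vowel Epenthesis: [padulesk] → [padulesak]
  result: [padulesak]
Order 2 then 1:
  2 Vowel Epenthesis: no change — [paduleske]
  1 Apocope: [paduleske] → [padulesk]
  result: [padulesk]

1 then 2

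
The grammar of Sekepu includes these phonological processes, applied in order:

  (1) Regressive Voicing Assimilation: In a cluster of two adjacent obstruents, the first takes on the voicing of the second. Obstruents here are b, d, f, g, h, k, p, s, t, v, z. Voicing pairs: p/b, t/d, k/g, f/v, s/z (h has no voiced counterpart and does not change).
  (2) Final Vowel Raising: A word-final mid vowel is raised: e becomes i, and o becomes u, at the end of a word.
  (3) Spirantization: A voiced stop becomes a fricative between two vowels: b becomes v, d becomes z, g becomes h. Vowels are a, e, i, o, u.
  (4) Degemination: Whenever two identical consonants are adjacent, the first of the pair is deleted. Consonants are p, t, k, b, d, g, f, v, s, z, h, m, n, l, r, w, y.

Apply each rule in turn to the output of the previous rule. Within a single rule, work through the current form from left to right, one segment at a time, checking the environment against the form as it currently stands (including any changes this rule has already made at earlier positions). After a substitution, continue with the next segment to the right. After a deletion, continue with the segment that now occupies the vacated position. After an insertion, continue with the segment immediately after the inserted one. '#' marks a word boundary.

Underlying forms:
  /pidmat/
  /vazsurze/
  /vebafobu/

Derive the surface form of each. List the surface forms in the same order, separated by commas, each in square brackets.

[pidmat], [vasurzi], [vevafovu]

/pidmat/:
  (1) Regressive Voicing Assimilation: no change — [pidmat]
  (2) Final Vowel Raising: no change — [pidmat]
  (3) Spirantization: no change — [pidmat]
  (4) Degemination: no change — [pidmat]
/vazsurze/:
  (1) Regressive Voicing Assimilation: [vazsurze] → [vassurze]
  (2) Final Vowel Raising: [vassurze] → [vassurzi]
  (3) Spirantization: no change — [vassurzi]
  (4) Degemination: [vassurzi] → [vasurzi]
/vebafobu/:
  (1) Regressive Voicing Assimilation: no change — [vebafobu]
  (2) Final Vowel Raising: no change — [vebafobu]
  (3) Spirantization: [vebafobu] → [vevafovu]
  (4) Degemination: no change — [vevafovu]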